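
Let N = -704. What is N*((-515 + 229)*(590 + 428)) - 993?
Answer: 204967199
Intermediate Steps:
N*((-515 + 229)*(590 + 428)) - 993 = -704*(-515 + 229)*(590 + 428) - 993 = -(-201344)*1018 - 993 = -704*(-291148) - 993 = 204968192 - 993 = 204967199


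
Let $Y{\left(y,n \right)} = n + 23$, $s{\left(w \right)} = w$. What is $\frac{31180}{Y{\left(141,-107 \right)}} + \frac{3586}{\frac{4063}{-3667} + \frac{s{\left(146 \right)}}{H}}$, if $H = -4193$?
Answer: $- \frac{1294854960781}{369002361} \approx -3509.1$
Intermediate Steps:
$Y{\left(y,n \right)} = 23 + n$
$\frac{31180}{Y{\left(141,-107 \right)}} + \frac{3586}{\frac{4063}{-3667} + \frac{s{\left(146 \right)}}{H}} = \frac{31180}{23 - 107} + \frac{3586}{\frac{4063}{-3667} + \frac{146}{-4193}} = \frac{31180}{-84} + \frac{3586}{4063 \left(- \frac{1}{3667}\right) + 146 \left(- \frac{1}{4193}\right)} = 31180 \left(- \frac{1}{84}\right) + \frac{3586}{- \frac{4063}{3667} - \frac{146}{4193}} = - \frac{7795}{21} + \frac{3586}{- \frac{17571541}{15375731}} = - \frac{7795}{21} + 3586 \left(- \frac{15375731}{17571541}\right) = - \frac{7795}{21} - \frac{55137371366}{17571541} = - \frac{1294854960781}{369002361}$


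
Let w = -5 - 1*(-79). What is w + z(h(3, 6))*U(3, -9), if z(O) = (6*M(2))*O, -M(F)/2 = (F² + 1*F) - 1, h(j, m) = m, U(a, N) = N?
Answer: 3314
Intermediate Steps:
w = 74 (w = -5 + 79 = 74)
M(F) = 2 - 2*F - 2*F² (M(F) = -2*((F² + 1*F) - 1) = -2*((F² + F) - 1) = -2*((F + F²) - 1) = -2*(-1 + F + F²) = 2 - 2*F - 2*F²)
z(O) = -60*O (z(O) = (6*(2 - 2*2 - 2*2²))*O = (6*(2 - 4 - 2*4))*O = (6*(2 - 4 - 8))*O = (6*(-10))*O = -60*O)
w + z(h(3, 6))*U(3, -9) = 74 - 60*6*(-9) = 74 - 360*(-9) = 74 + 3240 = 3314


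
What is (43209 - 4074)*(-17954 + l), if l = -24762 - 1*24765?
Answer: -2640868935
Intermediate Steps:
l = -49527 (l = -24762 - 24765 = -49527)
(43209 - 4074)*(-17954 + l) = (43209 - 4074)*(-17954 - 49527) = 39135*(-67481) = -2640868935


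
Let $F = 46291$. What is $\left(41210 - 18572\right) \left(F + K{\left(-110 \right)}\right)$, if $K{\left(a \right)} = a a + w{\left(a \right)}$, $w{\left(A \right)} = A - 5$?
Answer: $1319252088$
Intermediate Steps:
$w{\left(A \right)} = -5 + A$
$K{\left(a \right)} = -5 + a + a^{2}$ ($K{\left(a \right)} = a a + \left(-5 + a\right) = a^{2} + \left(-5 + a\right) = -5 + a + a^{2}$)
$\left(41210 - 18572\right) \left(F + K{\left(-110 \right)}\right) = \left(41210 - 18572\right) \left(46291 - \left(115 - 12100\right)\right) = 22638 \left(46291 - -11985\right) = 22638 \left(46291 + 11985\right) = 22638 \cdot 58276 = 1319252088$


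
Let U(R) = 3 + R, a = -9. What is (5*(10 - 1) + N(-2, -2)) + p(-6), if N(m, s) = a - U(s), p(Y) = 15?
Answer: 50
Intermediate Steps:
N(m, s) = -12 - s (N(m, s) = -9 - (3 + s) = -9 + (-3 - s) = -12 - s)
(5*(10 - 1) + N(-2, -2)) + p(-6) = (5*(10 - 1) + (-12 - 1*(-2))) + 15 = (5*9 + (-12 + 2)) + 15 = (45 - 10) + 15 = 35 + 15 = 50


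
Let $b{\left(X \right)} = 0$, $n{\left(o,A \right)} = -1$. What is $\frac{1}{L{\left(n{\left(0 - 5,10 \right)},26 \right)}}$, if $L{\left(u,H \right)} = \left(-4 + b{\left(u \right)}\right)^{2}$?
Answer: $\frac{1}{16} \approx 0.0625$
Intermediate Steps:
$L{\left(u,H \right)} = 16$ ($L{\left(u,H \right)} = \left(-4 + 0\right)^{2} = \left(-4\right)^{2} = 16$)
$\frac{1}{L{\left(n{\left(0 - 5,10 \right)},26 \right)}} = \frac{1}{16}$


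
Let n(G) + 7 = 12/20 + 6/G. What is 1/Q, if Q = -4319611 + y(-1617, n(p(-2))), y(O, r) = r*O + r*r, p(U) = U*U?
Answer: -100/431166369 ≈ -2.3193e-7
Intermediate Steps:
p(U) = U²
n(G) = -32/5 + 6/G (n(G) = -7 + (12/20 + 6/G) = -7 + (12*(1/20) + 6/G) = -7 + (⅗ + 6/G) = -32/5 + 6/G)
y(O, r) = r² + O*r (y(O, r) = O*r + r² = r² + O*r)
Q = -431166369/100 (Q = -4319611 + (-32/5 + 6/((-2)²))*(-1617 + (-32/5 + 6/((-2)²))) = -4319611 + (-32/5 + 6/4)*(-1617 + (-32/5 + 6/4)) = -4319611 + (-32/5 + 6*(¼))*(-1617 + (-32/5 + 6*(¼))) = -4319611 + (-32/5 + 3/2)*(-1617 + (-32/5 + 3/2)) = -4319611 - 49*(-1617 - 49/10)/10 = -4319611 - 49/10*(-16219/10) = -4319611 + 794731/100 = -431166369/100 ≈ -4.3117e+6)
1/Q = 1/(-431166369/100) = -100/431166369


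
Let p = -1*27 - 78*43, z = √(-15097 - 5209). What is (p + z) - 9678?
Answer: -13059 + I*√20306 ≈ -13059.0 + 142.5*I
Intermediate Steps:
z = I*√20306 (z = √(-20306) = I*√20306 ≈ 142.5*I)
p = -3381 (p = -27 - 3354 = -3381)
(p + z) - 9678 = (-3381 + I*√20306) - 9678 = -13059 + I*√20306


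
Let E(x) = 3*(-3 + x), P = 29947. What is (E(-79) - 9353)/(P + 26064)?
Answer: -9599/56011 ≈ -0.17138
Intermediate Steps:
E(x) = -9 + 3*x
(E(-79) - 9353)/(P + 26064) = ((-9 + 3*(-79)) - 9353)/(29947 + 26064) = ((-9 - 237) - 9353)/56011 = (-246 - 9353)*(1/56011) = -9599*1/56011 = -9599/56011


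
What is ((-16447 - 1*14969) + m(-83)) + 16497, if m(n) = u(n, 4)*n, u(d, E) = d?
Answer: -8030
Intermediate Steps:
m(n) = n² (m(n) = n*n = n²)
((-16447 - 1*14969) + m(-83)) + 16497 = ((-16447 - 1*14969) + (-83)²) + 16497 = ((-16447 - 14969) + 6889) + 16497 = (-31416 + 6889) + 16497 = -24527 + 16497 = -8030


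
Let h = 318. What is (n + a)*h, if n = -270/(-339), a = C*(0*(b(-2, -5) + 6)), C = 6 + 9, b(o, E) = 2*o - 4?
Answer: 28620/113 ≈ 253.27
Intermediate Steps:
b(o, E) = -4 + 2*o
C = 15
a = 0 (a = 15*(0*((-4 + 2*(-2)) + 6)) = 15*(0*((-4 - 4) + 6)) = 15*(0*(-8 + 6)) = 15*(0*(-2)) = 15*0 = 0)
n = 90/113 (n = -270*(-1/339) = 90/113 ≈ 0.79646)
(n + a)*h = (90/113 + 0)*318 = (90/113)*318 = 28620/113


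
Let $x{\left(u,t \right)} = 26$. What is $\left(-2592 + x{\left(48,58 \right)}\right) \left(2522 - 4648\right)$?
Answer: $5455316$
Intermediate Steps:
$\left(-2592 + x{\left(48,58 \right)}\right) \left(2522 - 4648\right) = \left(-2592 + 26\right) \left(2522 - 4648\right) = \left(-2566\right) \left(-2126\right) = 5455316$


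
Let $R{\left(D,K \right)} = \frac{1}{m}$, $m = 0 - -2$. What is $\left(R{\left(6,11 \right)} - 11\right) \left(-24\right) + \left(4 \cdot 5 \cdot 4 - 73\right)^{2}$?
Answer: $301$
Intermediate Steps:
$m = 2$ ($m = 0 + 2 = 2$)
$R{\left(D,K \right)} = \frac{1}{2}$
$\left(R{\left(6,11 \right)} - 11\right) \left(-24\right) + \left(4 \cdot 5 \cdot 4 - 73\right)^{2} = \left(\frac{1}{2} - 11\right) \left(-24\right) + \left(4 \cdot 5 \cdot 4 - 73\right)^{2} = \left(- \frac{21}{2}\right) \left(-24\right) + \left(20 \cdot 4 - 73\right)^{2} = 252 + \left(80 - 73\right)^{2} = 252 + 7^{2} = 252 + 49 = 301$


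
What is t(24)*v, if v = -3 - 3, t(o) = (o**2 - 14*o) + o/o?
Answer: -1446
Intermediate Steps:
t(o) = 1 + o**2 - 14*o (t(o) = (o**2 - 14*o) + 1 = 1 + o**2 - 14*o)
v = -6
t(24)*v = (1 + 24**2 - 14*24)*(-6) = (1 + 576 - 336)*(-6) = 241*(-6) = -1446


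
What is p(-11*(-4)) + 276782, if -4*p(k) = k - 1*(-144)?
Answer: 276735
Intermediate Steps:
p(k) = -36 - k/4 (p(k) = -(k - 1*(-144))/4 = -(k + 144)/4 = -(144 + k)/4 = -36 - k/4)
p(-11*(-4)) + 276782 = (-36 - (-11)*(-4)/4) + 276782 = (-36 - ¼*44) + 276782 = (-36 - 11) + 276782 = -47 + 276782 = 276735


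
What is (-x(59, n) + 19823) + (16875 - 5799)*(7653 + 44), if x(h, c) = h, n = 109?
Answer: 85271736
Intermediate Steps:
(-x(59, n) + 19823) + (16875 - 5799)*(7653 + 44) = (-1*59 + 19823) + (16875 - 5799)*(7653 + 44) = (-59 + 19823) + 11076*7697 = 19764 + 85251972 = 85271736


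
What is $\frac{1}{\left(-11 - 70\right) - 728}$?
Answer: $- \frac{1}{809} \approx -0.0012361$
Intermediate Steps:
$\frac{1}{\left(-11 - 70\right) - 728} = \frac{1}{-81 - 728} = \frac{1}{-809} = - \frac{1}{809}$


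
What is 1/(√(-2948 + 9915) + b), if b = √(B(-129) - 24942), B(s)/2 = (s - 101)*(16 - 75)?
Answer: 1/(√2198 + √6967) ≈ 0.0076716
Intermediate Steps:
B(s) = 11918 - 118*s (B(s) = 2*((s - 101)*(16 - 75)) = 2*((-101 + s)*(-59)) = 2*(5959 - 59*s) = 11918 - 118*s)
b = √2198 (b = √((11918 - 118*(-129)) - 24942) = √((11918 + 15222) - 24942) = √(27140 - 24942) = √2198 ≈ 46.883)
1/(√(-2948 + 9915) + b) = 1/(√(-2948 + 9915) + √2198) = 1/(√6967 + √2198) = 1/(√2198 + √6967)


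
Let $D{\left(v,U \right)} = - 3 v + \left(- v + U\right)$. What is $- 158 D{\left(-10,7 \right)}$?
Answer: $-7426$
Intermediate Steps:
$D{\left(v,U \right)} = U - 4 v$ ($D{\left(v,U \right)} = - 3 v + \left(U - v\right) = U - 4 v$)
$- 158 D{\left(-10,7 \right)} = - 158 \left(7 - -40\right) = - 158 \left(7 + 40\right) = \left(-158\right) 47 = -7426$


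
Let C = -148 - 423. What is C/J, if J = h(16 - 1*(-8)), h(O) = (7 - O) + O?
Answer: -571/7 ≈ -81.571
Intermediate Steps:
C = -571
h(O) = 7
J = 7
C/J = -571/7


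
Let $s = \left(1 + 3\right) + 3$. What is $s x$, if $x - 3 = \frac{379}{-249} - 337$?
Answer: $- \frac{584815}{249} \approx -2348.7$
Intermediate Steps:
$s = 7$ ($s = 4 + 3 = 7$)
$x = - \frac{83545}{249}$ ($x = 3 + \left(\frac{379}{-249} - 337\right) = 3 + \left(379 \left(- \frac{1}{249}\right) - 337\right) = 3 - \frac{84292}{249} = - \frac{83545}{249} \approx -335.52$)
$s x = 7 \left(- \frac{83545}{249}\right) = - \frac{584815}{249}$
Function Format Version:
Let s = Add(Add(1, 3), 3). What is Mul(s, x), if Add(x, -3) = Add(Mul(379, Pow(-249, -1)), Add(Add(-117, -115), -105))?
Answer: Rational(-584815, 249) ≈ -2348.7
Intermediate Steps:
s = 7 (s = Add(4, 3) = 7)
x = Rational(-83545, 249) (x = Add(3, Add(Mul(379, Pow(-249, -1)), Add(Add(-117, -115), -105))) = Add(3, Add(Mul(379, Rational(-1, 249)), Add(-232, -105))) = Add(3, Add(Rational(-379, 249), -337)) = Add(3, Rational(-84292, 249)) = Rational(-83545, 249) ≈ -335.52)
Mul(s, x) = Mul(7, Rational(-83545, 249)) = Rational(-584815, 249)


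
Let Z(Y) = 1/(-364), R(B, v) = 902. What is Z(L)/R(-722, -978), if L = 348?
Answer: -1/328328 ≈ -3.0457e-6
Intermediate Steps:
Z(Y) = -1/364
Z(L)/R(-722, -978) = -1/364/902 = -1/364*1/902 = -1/328328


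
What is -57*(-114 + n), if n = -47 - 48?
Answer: 11913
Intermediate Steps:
n = -95
-57*(-114 + n) = -57*(-114 - 95) = -57*(-209) = 11913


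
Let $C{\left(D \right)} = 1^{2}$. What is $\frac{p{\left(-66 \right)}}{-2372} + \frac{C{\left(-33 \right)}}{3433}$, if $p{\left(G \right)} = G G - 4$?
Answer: $- \frac{3734511}{2035769} \approx -1.8344$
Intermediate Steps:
$p{\left(G \right)} = -4 + G^{2}$ ($p{\left(G \right)} = G^{2} - 4 = -4 + G^{2}$)
$C{\left(D \right)} = 1$
$\frac{p{\left(-66 \right)}}{-2372} + \frac{C{\left(-33 \right)}}{3433} = \frac{-4 + \left(-66\right)^{2}}{-2372} + 1 \cdot \frac{1}{3433} = \left(-4 + 4356\right) \left(- \frac{1}{2372}\right) + 1 \cdot \frac{1}{3433} = 4352 \left(- \frac{1}{2372}\right) + \frac{1}{3433} = - \frac{1088}{593} + \frac{1}{3433} = - \frac{3734511}{2035769}$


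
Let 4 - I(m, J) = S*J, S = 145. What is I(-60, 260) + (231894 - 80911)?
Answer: 113287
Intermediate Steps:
I(m, J) = 4 - 145*J
I(-60, 260) + (231894 - 80911) = (4 - 145*260) + (231894 - 80911) = (4 - 37700) + 150983 = -37696 + 150983 = 113287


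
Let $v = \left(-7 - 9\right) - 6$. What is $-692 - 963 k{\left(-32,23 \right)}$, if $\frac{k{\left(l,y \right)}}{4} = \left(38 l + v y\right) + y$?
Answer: $6543856$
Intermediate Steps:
$v = -22$ ($v = -16 - 6 = -22$)
$k{\left(l,y \right)} = - 84 y + 152 l$ ($k{\left(l,y \right)} = 4 \left(\left(38 l - 22 y\right) + y\right) = 4 \left(\left(- 22 y + 38 l\right) + y\right) = 4 \left(- 21 y + 38 l\right) = - 84 y + 152 l$)
$-692 - 963 k{\left(-32,23 \right)} = -692 - 963 \left(\left(-84\right) 23 + 152 \left(-32\right)\right) = -692 - 963 \left(-1932 - 4864\right) = -692 - -6544548 = -692 + 6544548 = 6543856$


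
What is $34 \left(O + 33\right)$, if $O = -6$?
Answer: $918$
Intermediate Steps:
$34 \left(O + 33\right) = 34 \left(-6 + 33\right) = 34 \cdot 27 = 918$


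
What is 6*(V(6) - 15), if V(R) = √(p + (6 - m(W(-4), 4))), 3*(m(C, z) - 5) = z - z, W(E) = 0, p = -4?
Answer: -90 + 6*I*√3 ≈ -90.0 + 10.392*I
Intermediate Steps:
m(C, z) = 5 (m(C, z) = 5 + (z - z)/3 = 5 + (⅓)*0 = 5 + 0 = 5)
V(R) = I*√3 (V(R) = √(-4 + (6 - 1*5)) = √(-4 + (6 - 5)) = √(-4 + 1) = √(-3) = I*√3)
6*(V(6) - 15) = 6*(I*√3 - 15) = 6*(-15 + I*√3) = -90 + 6*I*√3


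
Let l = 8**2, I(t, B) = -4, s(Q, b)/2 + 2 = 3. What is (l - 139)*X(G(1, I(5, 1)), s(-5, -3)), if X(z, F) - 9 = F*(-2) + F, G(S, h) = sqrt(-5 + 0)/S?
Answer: -525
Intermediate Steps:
s(Q, b) = 2 (s(Q, b) = -4 + 2*3 = -4 + 6 = 2)
G(S, h) = I*sqrt(5)/S (G(S, h) = sqrt(-5)/S = (I*sqrt(5))/S = I*sqrt(5)/S)
X(z, F) = 9 - F (X(z, F) = 9 + (F*(-2) + F) = 9 + (-2*F + F) = 9 - F)
l = 64
(l - 139)*X(G(1, I(5, 1)), s(-5, -3)) = (64 - 139)*(9 - 1*2) = -75*(9 - 2) = -75*7 = -525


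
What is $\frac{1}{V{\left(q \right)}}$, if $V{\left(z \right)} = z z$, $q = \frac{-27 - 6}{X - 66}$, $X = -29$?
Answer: $\frac{9025}{1089} \approx 8.2874$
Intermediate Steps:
$q = \frac{33}{95}$ ($q = \frac{-27 - 6}{-29 - 66} = - \frac{33}{-95} = \left(-33\right) \left(- \frac{1}{95}\right) = \frac{33}{95} \approx 0.34737$)
$V{\left(z \right)} = z^{2}$
$\frac{1}{V{\left(q \right)}} = \frac{1}{\left(\frac{33}{95}\right)^{2}} = \frac{1}{\frac{1089}{9025}} = \frac{9025}{1089}$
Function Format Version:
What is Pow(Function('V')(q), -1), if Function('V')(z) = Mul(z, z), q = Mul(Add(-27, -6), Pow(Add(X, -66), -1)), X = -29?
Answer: Rational(9025, 1089) ≈ 8.2874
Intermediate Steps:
q = Rational(33, 95) (q = Mul(Add(-27, -6), Pow(Add(-29, -66), -1)) = Mul(-33, Pow(-95, -1)) = Mul(-33, Rational(-1, 95)) = Rational(33, 95) ≈ 0.34737)
Function('V')(z) = Pow(z, 2)
Pow(Function('V')(q), -1) = Pow(Pow(Rational(33, 95), 2), -1) = Pow(Rational(1089, 9025), -1) = Rational(9025, 1089)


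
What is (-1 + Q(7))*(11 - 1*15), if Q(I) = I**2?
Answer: -192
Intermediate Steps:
(-1 + Q(7))*(11 - 1*15) = (-1 + 7**2)*(11 - 1*15) = (-1 + 49)*(11 - 15) = 48*(-4) = -192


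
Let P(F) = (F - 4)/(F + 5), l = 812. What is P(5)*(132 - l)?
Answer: -68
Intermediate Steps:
P(F) = (-4 + F)/(5 + F)
P(5)*(132 - l) = ((-4 + 5)/(5 + 5))*(132 - 1*812) = (1/10)*(132 - 812) = ((⅒)*1)*(-680) = (⅒)*(-680) = -68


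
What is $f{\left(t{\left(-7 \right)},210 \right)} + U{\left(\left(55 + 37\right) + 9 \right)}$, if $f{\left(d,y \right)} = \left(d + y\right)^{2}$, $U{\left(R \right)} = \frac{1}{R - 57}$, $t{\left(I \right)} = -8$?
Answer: $\frac{1795377}{44} \approx 40804.0$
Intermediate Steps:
$U{\left(R \right)} = \frac{1}{-57 + R}$
$f{\left(t{\left(-7 \right)},210 \right)} + U{\left(\left(55 + 37\right) + 9 \right)} = \left(-8 + 210\right)^{2} + \frac{1}{-57 + \left(\left(55 + 37\right) + 9\right)} = 202^{2} + \frac{1}{-57 + \left(92 + 9\right)} = 40804 + \frac{1}{-57 + 101} = 40804 + \frac{1}{44} = \frac{1795377}{44}$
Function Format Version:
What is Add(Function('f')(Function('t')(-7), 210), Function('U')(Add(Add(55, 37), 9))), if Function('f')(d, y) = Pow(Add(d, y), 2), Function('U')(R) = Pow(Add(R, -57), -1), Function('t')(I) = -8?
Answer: Rational(1795377, 44) ≈ 40804.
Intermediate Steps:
Function('U')(R) = Pow(Add(-57, R), -1)
Add(Function('f')(Function('t')(-7), 210), Function('U')(Add(Add(55, 37), 9))) = Add(Pow(Add(-8, 210), 2), Pow(Add(-57, Add(Add(55, 37), 9)), -1)) = Add(Pow(202, 2), Pow(Add(-57, Add(92, 9)), -1)) = Add(40804, Pow(Add(-57, 101), -1)) = Add(40804, Pow(44, -1)) = Add(40804, Rational(1, 44)) = Rational(1795377, 44)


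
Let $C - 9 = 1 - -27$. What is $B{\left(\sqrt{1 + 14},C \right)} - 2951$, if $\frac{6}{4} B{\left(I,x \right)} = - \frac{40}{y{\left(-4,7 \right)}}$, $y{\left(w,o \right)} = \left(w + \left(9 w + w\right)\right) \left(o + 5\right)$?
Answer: $- \frac{292144}{99} \approx -2950.9$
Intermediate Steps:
$C = 37$ ($C = 9 + \left(1 - -27\right) = 9 + \left(1 + 27\right) = 9 + 28 = 37$)
$y{\left(w,o \right)} = 11 w \left(5 + o\right)$ ($y{\left(w,o \right)} = \left(w + 10 w\right) \left(5 + o\right) = 11 w \left(5 + o\right)$)
$B{\left(I,x \right)} = \frac{5}{99}$ ($B{\left(I,x \right)} = \frac{2 \left(- \frac{40}{11 \left(-4\right) \left(5 + 7\right)}\right)}{3} = \frac{2 \left(- \frac{40}{11 \left(-4\right) 12}\right)}{3} = \frac{2 \left(- \frac{40}{-528}\right)}{3} = \frac{2 \left(\left(-40\right) \left(- \frac{1}{528}\right)\right)}{3} = \frac{2}{3} \cdot \frac{5}{66} = \frac{5}{99}$)
$B{\left(\sqrt{1 + 14},C \right)} - 2951 = \frac{5}{99} - 2951 = - \frac{292144}{99}$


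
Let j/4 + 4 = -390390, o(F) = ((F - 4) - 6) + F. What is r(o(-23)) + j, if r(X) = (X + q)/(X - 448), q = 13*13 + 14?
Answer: -787034431/504 ≈ -1.5616e+6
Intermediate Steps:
o(F) = -10 + 2*F (o(F) = ((-4 + F) - 6) + F = (-10 + F) + F = -10 + 2*F)
j = -1561576 (j = -16 + 4*(-390390) = -16 - 1561560 = -1561576)
q = 183 (q = 169 + 14 = 183)
r(X) = (183 + X)/(-448 + X) (r(X) = (X + 183)/(X - 448) = (183 + X)/(-448 + X))
r(o(-23)) + j = (183 + (-10 + 2*(-23)))/(-448 + (-10 + 2*(-23))) - 1561576 = (183 + (-10 - 46))/(-448 + (-10 - 46)) - 1561576 = (183 - 56)/(-448 - 56) - 1561576 = 127/(-504) - 1561576 = -1/504*127 - 1561576 = -127/504 - 1561576 = -787034431/504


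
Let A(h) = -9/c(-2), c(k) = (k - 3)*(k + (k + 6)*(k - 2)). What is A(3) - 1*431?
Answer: -4311/10 ≈ -431.10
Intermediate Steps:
c(k) = (-3 + k)*(k + (-2 + k)*(6 + k)) (c(k) = (-3 + k)*(k + (6 + k)*(-2 + k)) = (-3 + k)*(k + (-2 + k)*(6 + k)))
A(h) = -1/10 (A(h) = -9/(36 + (-2)**3 - 27*(-2) + 2*(-2)**2) = -9/(36 - 8 + 54 + 2*4) = -9/(36 - 8 + 54 + 8) = -9/90 = -9*1/90 = -1/10)
A(3) - 1*431 = -1/10 - 1*431 = -1/10 - 431 = -4311/10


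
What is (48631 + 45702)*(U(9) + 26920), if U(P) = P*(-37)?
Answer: 2508031471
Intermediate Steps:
U(P) = -37*P
(48631 + 45702)*(U(9) + 26920) = (48631 + 45702)*(-37*9 + 26920) = 94333*(-333 + 26920) = 94333*26587 = 2508031471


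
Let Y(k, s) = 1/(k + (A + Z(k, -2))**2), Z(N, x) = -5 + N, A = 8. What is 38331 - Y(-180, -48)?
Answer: 1193972318/31149 ≈ 38331.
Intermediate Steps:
Y(k, s) = 1/(k + (3 + k)**2) (Y(k, s) = 1/(k + (8 + (-5 + k))**2) = 1/(k + (3 + k)**2))
38331 - Y(-180, -48) = 38331 - 1/(-180 + (3 - 180)**2) = 38331 - 1/(-180 + (-177)**2) = 38331 - 1/(-180 + 31329) = 38331 - 1/31149 = 1193972318/31149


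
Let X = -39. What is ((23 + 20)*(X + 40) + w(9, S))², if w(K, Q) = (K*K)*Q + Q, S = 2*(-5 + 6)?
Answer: 42849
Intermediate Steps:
S = 2 (S = 2*1 = 2)
w(K, Q) = Q + Q*K² (w(K, Q) = K²*Q + Q = Q*K² + Q = Q + Q*K²)
((23 + 20)*(X + 40) + w(9, S))² = ((23 + 20)*(-39 + 40) + 2*(1 + 9²))² = (43*1 + 2*(1 + 81))² = (43 + 2*82)² = (43 + 164)² = 207² = 42849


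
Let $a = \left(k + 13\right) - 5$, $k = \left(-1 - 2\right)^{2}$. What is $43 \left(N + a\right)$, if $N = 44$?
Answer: $2623$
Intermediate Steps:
$k = 9$ ($k = \left(-3\right)^{2} = 9$)
$a = 17$ ($a = \left(9 + 13\right) - 5 = 22 - 5 = 17$)
$43 \left(N + a\right) = 43 \left(44 + 17\right) = 43 \cdot 61 = 2623$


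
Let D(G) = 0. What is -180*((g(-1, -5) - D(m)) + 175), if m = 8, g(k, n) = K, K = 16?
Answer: -34380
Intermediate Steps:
g(k, n) = 16
-180*((g(-1, -5) - D(m)) + 175) = -180*((16 - 1*0) + 175) = -180*((16 + 0) + 175) = -180*(16 + 175) = -180*191 = -34380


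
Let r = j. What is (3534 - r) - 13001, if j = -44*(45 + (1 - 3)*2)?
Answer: -7663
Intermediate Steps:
j = -1804 (j = -44*(45 - 2*2) = -44*(45 - 4) = -44*41 = -1804)
r = -1804
(3534 - r) - 13001 = (3534 - 1*(-1804)) - 13001 = (3534 + 1804) - 13001 = 5338 - 13001 = -7663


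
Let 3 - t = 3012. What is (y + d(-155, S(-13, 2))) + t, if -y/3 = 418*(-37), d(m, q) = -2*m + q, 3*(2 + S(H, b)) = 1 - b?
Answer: 131090/3 ≈ 43697.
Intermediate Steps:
S(H, b) = -5/3 - b/3 (S(H, b) = -2 + (1 - b)/3 = -2 + (1/3 - b/3) = -5/3 - b/3)
d(m, q) = q - 2*m
t = -3009 (t = 3 - 1*3012 = 3 - 3012 = -3009)
y = 46398 (y = -1254*(-37) = -3*(-15466) = 46398)
(y + d(-155, S(-13, 2))) + t = (46398 + ((-5/3 - 1/3*2) - 2*(-155))) - 3009 = (46398 + ((-5/3 - 2/3) + 310)) - 3009 = (46398 + (-7/3 + 310)) - 3009 = (46398 + 923/3) - 3009 = 140117/3 - 3009 = 131090/3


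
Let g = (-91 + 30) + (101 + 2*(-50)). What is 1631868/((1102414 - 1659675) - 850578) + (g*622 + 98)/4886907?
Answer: -8027189735534/6879978263973 ≈ -1.1667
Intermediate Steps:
g = -60 (g = -61 + (101 - 100) = -61 + 1 = -60)
1631868/((1102414 - 1659675) - 850578) + (g*622 + 98)/4886907 = 1631868/((1102414 - 1659675) - 850578) + (-60*622 + 98)/4886907 = 1631868/(-557261 - 850578) + (-37320 + 98)*(1/4886907) = 1631868/(-1407839) - 37222*1/4886907 = 1631868*(-1/1407839) - 37222/4886907 = -1631868/1407839 - 37222/4886907 = -8027189735534/6879978263973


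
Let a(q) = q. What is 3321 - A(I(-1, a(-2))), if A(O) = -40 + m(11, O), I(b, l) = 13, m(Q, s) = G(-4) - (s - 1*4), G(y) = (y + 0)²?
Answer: 3354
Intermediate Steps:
G(y) = y²
m(Q, s) = 20 - s (m(Q, s) = (-4)² - (s - 1*4) = 16 - (s - 4) = 16 - (-4 + s) = 16 + (4 - s) = 20 - s)
A(O) = -20 - O (A(O) = -40 + (20 - O) = -20 - O)
3321 - A(I(-1, a(-2))) = 3321 - (-20 - 1*13) = 3321 - (-20 - 13) = 3321 - 1*(-33) = 3321 + 33 = 3354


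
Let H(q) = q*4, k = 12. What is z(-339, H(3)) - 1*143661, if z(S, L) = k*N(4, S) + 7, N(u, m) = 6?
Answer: -143582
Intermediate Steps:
H(q) = 4*q
z(S, L) = 79 (z(S, L) = 12*6 + 7 = 72 + 7 = 79)
z(-339, H(3)) - 1*143661 = 79 - 1*143661 = 79 - 143661 = -143582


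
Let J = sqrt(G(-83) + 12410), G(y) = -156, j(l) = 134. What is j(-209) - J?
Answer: 134 - sqrt(12254) ≈ 23.302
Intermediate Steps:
J = sqrt(12254) (J = sqrt(-156 + 12410) = sqrt(12254) ≈ 110.70)
j(-209) - J = 134 - sqrt(12254)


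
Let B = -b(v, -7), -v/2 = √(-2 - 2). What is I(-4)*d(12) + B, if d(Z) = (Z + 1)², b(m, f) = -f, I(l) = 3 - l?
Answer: 1176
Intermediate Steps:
v = -4*I (v = -2*√(-2 - 2) = -4*I ≈ -4.0*I)
d(Z) = (1 + Z)²
B = -7 (B = -(-1)*(-7) = -1*7 = -7)
I(-4)*d(12) + B = (3 - 1*(-4))*(1 + 12)² - 7 = (3 + 4)*13² - 7 = 7*169 - 7 = 1183 - 7 = 1176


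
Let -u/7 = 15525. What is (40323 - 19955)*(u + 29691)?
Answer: -1608746112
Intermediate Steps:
u = -108675 (u = -7*15525 = -108675)
(40323 - 19955)*(u + 29691) = (40323 - 19955)*(-108675 + 29691) = 20368*(-78984) = -1608746112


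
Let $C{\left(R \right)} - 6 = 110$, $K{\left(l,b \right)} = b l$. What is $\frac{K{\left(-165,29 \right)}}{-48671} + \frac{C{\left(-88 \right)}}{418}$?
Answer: $\frac{3822983}{10172239} \approx 0.37582$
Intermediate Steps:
$C{\left(R \right)} = 116$ ($C{\left(R \right)} = 6 + 110 = 116$)
$\frac{K{\left(-165,29 \right)}}{-48671} + \frac{C{\left(-88 \right)}}{418} = \frac{29 \left(-165\right)}{-48671} + \frac{116}{418} = \left(-4785\right) \left(- \frac{1}{48671}\right) + 116 \cdot \frac{1}{418} = \frac{4785}{48671} + \frac{58}{209} = \frac{3822983}{10172239}$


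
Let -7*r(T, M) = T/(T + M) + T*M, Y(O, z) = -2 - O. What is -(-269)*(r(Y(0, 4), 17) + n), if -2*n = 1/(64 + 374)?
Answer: 13402387/10220 ≈ 1311.4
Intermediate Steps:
n = -1/876 (n = -1/(2*(64 + 374)) = -½/438 = -½*1/438 = -1/876 ≈ -0.0011416)
r(T, M) = -M*T/7 - T/(7*(M + T)) (r(T, M) = -(T/(T + M) + T*M)/7 = -(T/(M + T) + M*T)/7 = -(M*T + T/(M + T))/7 = -M*T/7 - T/(7*(M + T)))
-(-269)*(r(Y(0, 4), 17) + n) = -(-269)*(-(-2 - 1*0)*(1 + 17² + 17*(-2 - 1*0))/(7*17 + 7*(-2 - 1*0)) - 1/876) = -(-269)*(-(-2 + 0)*(1 + 289 + 17*(-2 + 0))/(119 + 7*(-2 + 0)) - 1/876) = -(-269)*(-1*(-2)*(1 + 289 + 17*(-2))/(119 + 7*(-2)) - 1/876) = -(-269)*(-1*(-2)*(1 + 289 - 34)/(119 - 14) - 1/876) = -(-269)*(-1*(-2)*256/105 - 1/876) = -(-269)*(-1*(-2)*1/105*256 - 1/876) = -(-269)*(512/105 - 1/876) = -(-269)*49823/10220 = -1*(-13402387/10220) = 13402387/10220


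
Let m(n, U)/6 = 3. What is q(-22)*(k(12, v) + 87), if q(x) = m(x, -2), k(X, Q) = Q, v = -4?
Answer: 1494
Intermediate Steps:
m(n, U) = 18 (m(n, U) = 6*3 = 18)
q(x) = 18
q(-22)*(k(12, v) + 87) = 18*(-4 + 87) = 18*83 = 1494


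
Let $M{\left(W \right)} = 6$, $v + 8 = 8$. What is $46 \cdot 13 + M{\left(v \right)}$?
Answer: $604$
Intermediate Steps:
$v = 0$ ($v = -8 + 8 = 0$)
$46 \cdot 13 + M{\left(v \right)} = 46 \cdot 13 + 6 = 598 + 6 = 604$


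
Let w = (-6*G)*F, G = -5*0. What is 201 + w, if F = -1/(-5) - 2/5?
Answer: 201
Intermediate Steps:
F = -⅕ (F = -1*(-⅕) - 2*⅕ = ⅕ - ⅖ = -⅕ ≈ -0.20000)
G = 0
w = 0 (w = -6*0*(-⅕) = 0*(-⅕) = 0)
201 + w = 201 + 0 = 201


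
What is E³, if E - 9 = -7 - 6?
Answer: -64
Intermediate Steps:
E = -4 (E = 9 + (-7 - 6) = 9 - 13 = -4)
E³ = (-4)³ = -64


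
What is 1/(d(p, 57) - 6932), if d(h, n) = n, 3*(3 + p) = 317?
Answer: -1/6875 ≈ -0.00014545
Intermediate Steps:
p = 308/3 (p = -3 + (⅓)*317 = -3 + 317/3 = 308/3 ≈ 102.67)
1/(d(p, 57) - 6932) = 1/(57 - 6932) = 1/(-6875) = -1/6875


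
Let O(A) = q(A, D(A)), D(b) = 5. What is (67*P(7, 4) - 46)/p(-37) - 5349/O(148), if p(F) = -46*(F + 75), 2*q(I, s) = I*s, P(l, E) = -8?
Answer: -1141839/80845 ≈ -14.124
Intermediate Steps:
q(I, s) = I*s/2 (q(I, s) = (I*s)/2 = I*s/2)
p(F) = -3450 - 46*F (p(F) = -46*(75 + F) = -3450 - 46*F)
O(A) = 5*A/2 (O(A) = (1/2)*A*5 = 5*A/2)
(67*P(7, 4) - 46)/p(-37) - 5349/O(148) = (67*(-8) - 46)/(-3450 - 46*(-37)) - 5349/((5/2)*148) = (-536 - 46)/(-3450 + 1702) - 5349/370 = -582/(-1748) - 5349*1/370 = -582*(-1/1748) - 5349/370 = 291/874 - 5349/370 = -1141839/80845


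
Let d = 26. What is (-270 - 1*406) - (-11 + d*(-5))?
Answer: -535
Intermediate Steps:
(-270 - 1*406) - (-11 + d*(-5)) = (-270 - 1*406) - (-11 + 26*(-5)) = (-270 - 406) - (-11 - 130) = -676 - 1*(-141) = -676 + 141 = -535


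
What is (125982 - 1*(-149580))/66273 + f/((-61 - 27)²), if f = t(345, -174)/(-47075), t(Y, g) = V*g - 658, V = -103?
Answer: 2092805256011/503327971300 ≈ 4.1579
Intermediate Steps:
t(Y, g) = -658 - 103*g (t(Y, g) = -103*g - 658 = -658 - 103*g)
f = -17264/47075 (f = (-658 - 103*(-174))/(-47075) = (-658 + 17922)*(-1/47075) = 17264*(-1/47075) = -17264/47075 ≈ -0.36673)
(125982 - 1*(-149580))/66273 + f/((-61 - 27)²) = (125982 - 1*(-149580))/66273 - 17264/(47075*(-61 - 27)²) = (125982 + 149580)*(1/66273) - 17264/(47075*((-88)²)) = 275562*(1/66273) - 17264/47075/7744 = 91854/22091 - 17264/47075*1/7744 = 91854/22091 - 1079/22784300 = 2092805256011/503327971300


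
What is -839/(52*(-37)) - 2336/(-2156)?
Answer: 1575837/1037036 ≈ 1.5196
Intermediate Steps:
-839/(52*(-37)) - 2336/(-2156) = -839/(-1924) - 2336*(-1/2156) = -839*(-1/1924) + 584/539 = 839/1924 + 584/539 = 1575837/1037036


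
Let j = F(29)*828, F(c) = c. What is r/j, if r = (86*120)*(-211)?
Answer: -181460/2001 ≈ -90.685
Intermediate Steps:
j = 24012 (j = 29*828 = 24012)
r = -2177520 (r = 10320*(-211) = -2177520)
r/j = -2177520/24012 = -2177520*1/24012 = -181460/2001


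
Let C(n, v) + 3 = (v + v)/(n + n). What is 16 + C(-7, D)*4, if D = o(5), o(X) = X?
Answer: 8/7 ≈ 1.1429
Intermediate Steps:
D = 5
C(n, v) = -3 + v/n (C(n, v) = -3 + (v + v)/(n + n) = -3 + (2*v)/((2*n)) = -3 + (2*v)*(1/(2*n)) = -3 + v/n)
16 + C(-7, D)*4 = 16 + (-3 + 5/(-7))*4 = 16 + (-3 + 5*(-⅐))*4 = 16 + (-3 - 5/7)*4 = 16 - 26/7*4 = 16 - 104/7 = 8/7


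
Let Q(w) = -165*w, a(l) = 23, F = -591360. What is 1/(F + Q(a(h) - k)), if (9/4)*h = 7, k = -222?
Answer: -1/631785 ≈ -1.5828e-6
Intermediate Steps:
h = 28/9 (h = (4/9)*7 = 28/9 ≈ 3.1111)
1/(F + Q(a(h) - k)) = 1/(-591360 - 165*(23 - 1*(-222))) = 1/(-591360 - 165*(23 + 222)) = 1/(-591360 - 165*245) = 1/(-591360 - 40425) = 1/(-631785) = -1/631785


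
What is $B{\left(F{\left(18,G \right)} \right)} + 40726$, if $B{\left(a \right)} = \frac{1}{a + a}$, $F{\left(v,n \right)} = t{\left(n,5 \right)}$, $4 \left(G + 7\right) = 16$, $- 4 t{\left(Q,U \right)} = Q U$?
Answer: $\frac{610892}{15} \approx 40726.0$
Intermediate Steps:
$t{\left(Q,U \right)} = - \frac{Q U}{4}$
$G = -3$ ($G = -7 + \frac{1}{4} \cdot 16 = -7 + 4 = -3$)
$F{\left(v,n \right)} = - \frac{5 n}{4}$ ($F{\left(v,n \right)} = \left(- \frac{1}{4}\right) n 5 = - \frac{5 n}{4}$)
$B{\left(a \right)} = \frac{1}{2 a}$
$B{\left(F{\left(18,G \right)} \right)} + 40726 = \frac{1}{2 \left(\left(- \frac{5}{4}\right) \left(-3\right)\right)} + 40726 = \frac{1}{2 \cdot \frac{15}{4}} + 40726 = \frac{1}{2} \cdot \frac{4}{15} + 40726 = \frac{2}{15} + 40726 = \frac{610892}{15}$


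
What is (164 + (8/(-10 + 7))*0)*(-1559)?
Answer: -255676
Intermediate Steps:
(164 + (8/(-10 + 7))*0)*(-1559) = (164 + (8/(-3))*0)*(-1559) = (164 + (8*(-⅓))*0)*(-1559) = (164 - 8/3*0)*(-1559) = (164 + 0)*(-1559) = 164*(-1559) = -255676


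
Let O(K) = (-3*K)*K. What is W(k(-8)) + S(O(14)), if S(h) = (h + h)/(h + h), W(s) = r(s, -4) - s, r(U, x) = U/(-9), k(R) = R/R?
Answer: -⅑ ≈ -0.11111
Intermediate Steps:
k(R) = 1
r(U, x) = -U/9 (r(U, x) = U*(-⅑) = -U/9)
O(K) = -3*K²
W(s) = -10*s/9 (W(s) = -s/9 - s = -10*s/9)
S(h) = 1 (S(h) = (2*h)/((2*h)) = (2*h)*(1/(2*h)) = 1)
W(k(-8)) + S(O(14)) = -10/9*1 + 1 = -10/9 + 1 = -⅑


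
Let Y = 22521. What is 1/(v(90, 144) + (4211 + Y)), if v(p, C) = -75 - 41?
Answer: 1/26616 ≈ 3.7571e-5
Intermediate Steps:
v(p, C) = -116
1/(v(90, 144) + (4211 + Y)) = 1/(-116 + (4211 + 22521)) = 1/(-116 + 26732) = 1/26616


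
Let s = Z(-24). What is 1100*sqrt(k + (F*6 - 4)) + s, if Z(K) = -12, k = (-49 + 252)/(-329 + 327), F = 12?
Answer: -12 + 550*I*sqrt(134) ≈ -12.0 + 6366.7*I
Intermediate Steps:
k = -203/2 (k = 203/(-2) = 203*(-1/2) = -203/2 ≈ -101.50)
s = -12
1100*sqrt(k + (F*6 - 4)) + s = 1100*sqrt(-203/2 + (12*6 - 4)) - 12 = 1100*sqrt(-203/2 + (72 - 4)) - 12 = 1100*sqrt(-203/2 + 68) - 12 = 1100*sqrt(-67/2) - 12 = 1100*(I*sqrt(134)/2) - 12 = 550*I*sqrt(134) - 12 = -12 + 550*I*sqrt(134)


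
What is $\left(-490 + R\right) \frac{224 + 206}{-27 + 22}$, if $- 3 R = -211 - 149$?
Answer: $31820$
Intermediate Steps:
$R = 120$ ($R = - \frac{-211 - 149}{3} = \left(- \frac{1}{3}\right) \left(-360\right) = 120$)
$\left(-490 + R\right) \frac{224 + 206}{-27 + 22} = \left(-490 + 120\right) \frac{224 + 206}{-27 + 22} = - 370 \frac{430}{-5} = - 370 \cdot 430 \left(- \frac{1}{5}\right) = \left(-370\right) \left(-86\right) = 31820$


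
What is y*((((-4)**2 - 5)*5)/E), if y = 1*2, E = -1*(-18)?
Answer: 55/9 ≈ 6.1111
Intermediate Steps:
E = 18
y = 2
y*((((-4)**2 - 5)*5)/E) = 2*((((-4)**2 - 5)*5)/18) = 2*(((16 - 5)*5)*(1/18)) = 2*((11*5)*(1/18)) = 2*(55*(1/18)) = 2*(55/18) = 55/9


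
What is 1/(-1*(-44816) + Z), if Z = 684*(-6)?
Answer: 1/40712 ≈ 2.4563e-5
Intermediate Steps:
Z = -4104
1/(-1*(-44816) + Z) = 1/(-1*(-44816) - 4104) = 1/(44816 - 4104) = 1/40712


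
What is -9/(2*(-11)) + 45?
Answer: 999/22 ≈ 45.409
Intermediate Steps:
-9/(2*(-11)) + 45 = -9/(-22) + 45 = -9*(-1/22) + 45 = 9/22 + 45 = 999/22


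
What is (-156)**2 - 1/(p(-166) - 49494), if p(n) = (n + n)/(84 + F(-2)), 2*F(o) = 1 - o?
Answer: 205983262539/8464138 ≈ 24336.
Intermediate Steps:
F(o) = 1/2 - o/2 (F(o) = (1 - o)/2 = 1/2 - o/2)
p(n) = 4*n/171 (p(n) = (n + n)/(84 + (1/2 - 1/2*(-2))) = (2*n)/(84 + (1/2 + 1)) = (2*n)/(84 + 3/2) = (2*n)/(171/2) = (2*n)*(2/171) = 4*n/171)
(-156)**2 - 1/(p(-166) - 49494) = (-156)**2 - 1/((4/171)*(-166) - 49494) = 24336 - 1/(-664/171 - 49494) = 24336 - 1/(-8464138/171) = 24336 - 1*(-171/8464138) = 24336 + 171/8464138 = 205983262539/8464138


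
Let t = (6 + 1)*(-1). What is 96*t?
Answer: -672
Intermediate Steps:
t = -7 (t = 7*(-1) = -7)
96*t = 96*(-7) = -672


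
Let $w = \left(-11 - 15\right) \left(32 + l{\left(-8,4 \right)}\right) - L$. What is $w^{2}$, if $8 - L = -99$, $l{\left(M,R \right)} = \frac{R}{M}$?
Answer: $857476$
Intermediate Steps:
$L = 107$ ($L = 8 - -99 = 8 + 99 = 107$)
$w = -926$ ($w = \left(-11 - 15\right) \left(32 + \frac{4}{-8}\right) - 107 = - 26 \left(32 + 4 \left(- \frac{1}{8}\right)\right) - 107 = - 26 \left(32 - \frac{1}{2}\right) - 107 = \left(-26\right) \frac{63}{2} - 107 = -819 - 107 = -926$)
$w^{2} = \left(-926\right)^{2} = 857476$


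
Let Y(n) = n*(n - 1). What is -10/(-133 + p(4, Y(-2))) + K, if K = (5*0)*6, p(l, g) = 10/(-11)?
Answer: 110/1473 ≈ 0.074677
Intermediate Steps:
Y(n) = n*(-1 + n)
p(l, g) = -10/11 (p(l, g) = 10*(-1/11) = -10/11)
K = 0 (K = 0*6 = 0)
-10/(-133 + p(4, Y(-2))) + K = -10/(-133 - 10/11) + 0 = -10/(-1473/11) + 0 = -11/1473*(-10) + 0 = 110/1473 + 0 = 110/1473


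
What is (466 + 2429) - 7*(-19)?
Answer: 3028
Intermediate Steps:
(466 + 2429) - 7*(-19) = 2895 + 133 = 3028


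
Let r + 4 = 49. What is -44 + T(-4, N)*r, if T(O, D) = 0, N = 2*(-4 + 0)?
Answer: -44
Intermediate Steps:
r = 45 (r = -4 + 49 = 45)
N = -8 (N = 2*(-4) = -8)
-44 + T(-4, N)*r = -44 + 0*45 = -44 + 0 = -44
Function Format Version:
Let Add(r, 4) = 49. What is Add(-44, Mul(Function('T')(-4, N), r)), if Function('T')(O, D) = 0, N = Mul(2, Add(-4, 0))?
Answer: -44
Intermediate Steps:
r = 45 (r = Add(-4, 49) = 45)
N = -8 (N = Mul(2, -4) = -8)
Add(-44, Mul(Function('T')(-4, N), r)) = Add(-44, Mul(0, 45)) = Add(-44, 0) = -44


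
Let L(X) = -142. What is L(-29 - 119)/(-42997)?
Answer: 142/42997 ≈ 0.0033026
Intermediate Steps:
L(-29 - 119)/(-42997) = -142/(-42997) = -142*(-1/42997) = 142/42997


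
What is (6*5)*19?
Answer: 570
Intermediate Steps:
(6*5)*19 = 30*19 = 570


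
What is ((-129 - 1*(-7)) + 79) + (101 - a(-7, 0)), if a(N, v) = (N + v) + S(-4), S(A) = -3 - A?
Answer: 64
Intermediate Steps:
a(N, v) = 1 + N + v (a(N, v) = (N + v) + (-3 - 1*(-4)) = (N + v) + (-3 + 4) = (N + v) + 1 = 1 + N + v)
((-129 - 1*(-7)) + 79) + (101 - a(-7, 0)) = ((-129 - 1*(-7)) + 79) + (101 - (1 - 7 + 0)) = ((-129 + 7) + 79) + (101 - 1*(-6)) = (-122 + 79) + (101 + 6) = -43 + 107 = 64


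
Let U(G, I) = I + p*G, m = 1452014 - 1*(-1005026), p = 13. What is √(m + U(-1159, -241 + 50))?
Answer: √2441782 ≈ 1562.6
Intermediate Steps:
m = 2457040 (m = 1452014 + 1005026 = 2457040)
U(G, I) = I + 13*G
√(m + U(-1159, -241 + 50)) = √(2457040 + ((-241 + 50) + 13*(-1159))) = √(2457040 + (-191 - 15067)) = √(2457040 - 15258) = √2441782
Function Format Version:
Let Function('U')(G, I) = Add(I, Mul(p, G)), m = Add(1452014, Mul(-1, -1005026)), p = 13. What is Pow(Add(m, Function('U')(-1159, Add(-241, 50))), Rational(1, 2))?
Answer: Pow(2441782, Rational(1, 2)) ≈ 1562.6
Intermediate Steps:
m = 2457040 (m = Add(1452014, 1005026) = 2457040)
Function('U')(G, I) = Add(I, Mul(13, G))
Pow(Add(m, Function('U')(-1159, Add(-241, 50))), Rational(1, 2)) = Pow(Add(2457040, Add(Add(-241, 50), Mul(13, -1159))), Rational(1, 2)) = Pow(Add(2457040, Add(-191, -15067)), Rational(1, 2)) = Pow(Add(2457040, -15258), Rational(1, 2)) = Pow(2441782, Rational(1, 2))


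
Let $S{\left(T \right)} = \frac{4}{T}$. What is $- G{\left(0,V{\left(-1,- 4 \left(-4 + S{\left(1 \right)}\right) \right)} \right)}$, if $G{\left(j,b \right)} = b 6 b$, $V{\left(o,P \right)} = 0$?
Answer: $0$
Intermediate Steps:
$G{\left(j,b \right)} = 6 b^{2}$ ($G{\left(j,b \right)} = 6 b b = 6 b^{2}$)
$- G{\left(0,V{\left(-1,- 4 \left(-4 + S{\left(1 \right)}\right) \right)} \right)} = - 6 \cdot 0^{2} = - 6 \cdot 0 = \left(-1\right) 0 = 0$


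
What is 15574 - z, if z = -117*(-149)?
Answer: -1859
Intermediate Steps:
z = 17433
15574 - z = 15574 - 1*17433 = 15574 - 17433 = -1859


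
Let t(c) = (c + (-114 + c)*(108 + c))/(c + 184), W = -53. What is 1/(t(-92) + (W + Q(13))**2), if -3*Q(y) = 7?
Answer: 207/626165 ≈ 0.00033058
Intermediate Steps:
Q(y) = -7/3 (Q(y) = -1/3*7 = -7/3)
t(c) = (c + (-114 + c)*(108 + c))/(184 + c)
1/(t(-92) + (W + Q(13))**2) = 1/((-12312 + (-92)**2 - 5*(-92))/(184 - 92) + (-53 - 7/3)**2) = 1/((-12312 + 8464 + 460)/92 + (-166/3)**2) = 1/((1/92)*(-3388) + 27556/9) = 1/(-847/23 + 27556/9) = 1/(626165/207) = 207/626165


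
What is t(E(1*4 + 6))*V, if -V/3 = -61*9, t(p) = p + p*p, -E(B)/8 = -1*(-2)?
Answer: 395280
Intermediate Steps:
E(B) = -16 (E(B) = -(-8)*(-2) = -8*2 = -16)
t(p) = p + p**2
V = 1647 (V = -(-183)*9 = -3*(-549) = 1647)
t(E(1*4 + 6))*V = -16*(1 - 16)*1647 = -16*(-15)*1647 = 240*1647 = 395280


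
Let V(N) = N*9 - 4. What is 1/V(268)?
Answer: 1/2408 ≈ 0.00041528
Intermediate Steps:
V(N) = -4 + 9*N (V(N) = 9*N - 4 = -4 + 9*N)
1/V(268) = 1/(-4 + 9*268) = 1/(-4 + 2412) = 1/2408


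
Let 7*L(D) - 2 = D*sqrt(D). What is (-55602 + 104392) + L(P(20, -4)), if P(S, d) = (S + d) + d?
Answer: 341532/7 + 24*sqrt(3)/7 ≈ 48796.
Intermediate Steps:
P(S, d) = S + 2*d
L(D) = 2/7 + D**(3/2)/7 (L(D) = 2/7 + (D*sqrt(D))/7 = 2/7 + D**(3/2)/7)
(-55602 + 104392) + L(P(20, -4)) = (-55602 + 104392) + (2/7 + (20 + 2*(-4))**(3/2)/7) = 48790 + (2/7 + (20 - 8)**(3/2)/7) = 48790 + (2/7 + 12**(3/2)/7) = 48790 + (2/7 + (24*sqrt(3))/7) = 48790 + (2/7 + 24*sqrt(3)/7) = 341532/7 + 24*sqrt(3)/7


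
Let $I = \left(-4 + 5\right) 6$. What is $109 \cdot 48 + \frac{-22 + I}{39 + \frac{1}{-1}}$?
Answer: $\frac{99400}{19} \approx 5231.6$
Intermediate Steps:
$I = 6$ ($I = 1 \cdot 6 = 6$)
$109 \cdot 48 + \frac{-22 + I}{39 + \frac{1}{-1}} = 109 \cdot 48 + \frac{-22 + 6}{39 + \frac{1}{-1}} = 5232 - \frac{16}{39 - 1} = 5232 - \frac{16}{38} = 5232 - \frac{8}{19} = \frac{99400}{19}$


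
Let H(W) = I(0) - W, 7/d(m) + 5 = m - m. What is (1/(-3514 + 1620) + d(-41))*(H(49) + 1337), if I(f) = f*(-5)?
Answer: -8541372/4735 ≈ -1803.9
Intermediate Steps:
I(f) = -5*f
d(m) = -7/5 (d(m) = 7/(-5 + (m - m)) = 7/(-5 + 0) = 7/(-5) = 7*(-1/5) = -7/5)
H(W) = -W (H(W) = -5*0 - W = 0 - W = -W)
(1/(-3514 + 1620) + d(-41))*(H(49) + 1337) = (1/(-3514 + 1620) - 7/5)*(-1*49 + 1337) = (1/(-1894) - 7/5)*(-49 + 1337) = (-1/1894 - 7/5)*1288 = -13263/9470*1288 = -8541372/4735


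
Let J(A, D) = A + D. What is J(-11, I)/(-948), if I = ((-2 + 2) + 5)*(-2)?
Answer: 7/316 ≈ 0.022152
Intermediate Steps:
I = -10 (I = (0 + 5)*(-2) = 5*(-2) = -10)
J(-11, I)/(-948) = (-11 - 10)/(-948) = -21*(-1/948) = 7/316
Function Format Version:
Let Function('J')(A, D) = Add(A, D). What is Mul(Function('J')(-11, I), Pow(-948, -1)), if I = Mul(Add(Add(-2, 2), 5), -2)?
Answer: Rational(7, 316) ≈ 0.022152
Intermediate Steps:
I = -10 (I = Mul(Add(0, 5), -2) = Mul(5, -2) = -10)
Mul(Function('J')(-11, I), Pow(-948, -1)) = Mul(Add(-11, -10), Pow(-948, -1)) = Mul(-21, Rational(-1, 948)) = Rational(7, 316)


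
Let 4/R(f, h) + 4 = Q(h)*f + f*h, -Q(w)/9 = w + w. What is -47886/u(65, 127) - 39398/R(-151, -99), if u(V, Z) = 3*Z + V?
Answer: 1116392534263/446 ≈ 2.5031e+9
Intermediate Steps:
Q(w) = -18*w (Q(w) = -9*(w + w) = -18*w)
R(f, h) = 4/(-4 - 17*f*h) (R(f, h) = 4/(-4 + ((-18*h)*f + f*h)) = 4/(-4 + (-18*f*h + f*h)) = 4/(-4 - 17*f*h))
u(V, Z) = V + 3*Z
-47886/u(65, 127) - 39398/R(-151, -99) = -47886/(65 + 3*127) - 39398/(4/(-4 - 17*(-151)*(-99))) = -47886/(65 + 381) - 39398/(4/(-4 - 254133)) = -47886/446 - 39398/(4/(-254137)) = -47886*1/446 - 39398/(4*(-1/254137)) = -23943/223 - 39398/(-4/254137) = -23943/223 - 39398*(-254137/4) = -23943/223 + 5006244763/2 = 1116392534263/446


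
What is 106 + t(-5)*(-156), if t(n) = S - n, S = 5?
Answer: -1454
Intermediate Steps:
t(n) = 5 - n
106 + t(-5)*(-156) = 106 + (5 - 1*(-5))*(-156) = 106 + (5 + 5)*(-156) = 106 + 10*(-156) = 106 - 1560 = -1454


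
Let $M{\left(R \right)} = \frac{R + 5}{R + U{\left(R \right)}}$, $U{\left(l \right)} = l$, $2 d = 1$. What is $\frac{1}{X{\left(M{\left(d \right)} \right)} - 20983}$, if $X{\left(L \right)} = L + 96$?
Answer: $- \frac{2}{41763} \approx -4.7889 \cdot 10^{-5}$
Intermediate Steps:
$d = \frac{1}{2}$ ($d = \frac{1}{2} \cdot 1 = \frac{1}{2} \approx 0.5$)
$M{\left(R \right)} = \frac{5 + R}{2 R}$ ($M{\left(R \right)} = \frac{R + 5}{R + R} = \frac{5 + R}{2 R}$)
$X{\left(L \right)} = 96 + L$
$\frac{1}{X{\left(M{\left(d \right)} \right)} - 20983} = \frac{1}{\left(96 + \frac{\frac{1}{\frac{1}{2}} \left(5 + \frac{1}{2}\right)}{2}\right) - 20983} = \frac{1}{\left(96 + \frac{1}{2} \cdot 2 \cdot \frac{11}{2}\right) - 20983} = \frac{1}{\left(96 + \frac{11}{2}\right) - 20983} = \frac{1}{\frac{203}{2} - 20983} = \frac{1}{- \frac{41763}{2}} = - \frac{2}{41763}$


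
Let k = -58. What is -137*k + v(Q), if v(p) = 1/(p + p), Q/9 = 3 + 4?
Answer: 1001197/126 ≈ 7946.0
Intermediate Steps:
Q = 63 (Q = 9*(3 + 4) = 9*7 = 63)
v(p) = 1/(2*p)
-137*k + v(Q) = -137*(-58) + (1/2)/63 = 7946 + (1/2)*(1/63) = 7946 + 1/126 = 1001197/126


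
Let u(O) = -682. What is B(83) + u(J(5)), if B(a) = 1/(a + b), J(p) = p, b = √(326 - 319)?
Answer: -4693441/6882 - √7/6882 ≈ -681.99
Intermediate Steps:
b = √7 ≈ 2.6458
B(a) = 1/(a + √7)
B(83) + u(J(5)) = 1/(83 + √7) - 682 = -682 + 1/(83 + √7)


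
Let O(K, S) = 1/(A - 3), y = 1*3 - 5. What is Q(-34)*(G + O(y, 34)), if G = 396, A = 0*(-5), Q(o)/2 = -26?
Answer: -61724/3 ≈ -20575.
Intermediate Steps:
Q(o) = -52 (Q(o) = 2*(-26) = -52)
y = -2 (y = 3 - 5 = -2)
A = 0
O(K, S) = -⅓ (O(K, S) = 1/(0 - 3) = 1/(-3) = -⅓)
Q(-34)*(G + O(y, 34)) = -52*(396 - ⅓) = -52*1187/3 = -61724/3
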